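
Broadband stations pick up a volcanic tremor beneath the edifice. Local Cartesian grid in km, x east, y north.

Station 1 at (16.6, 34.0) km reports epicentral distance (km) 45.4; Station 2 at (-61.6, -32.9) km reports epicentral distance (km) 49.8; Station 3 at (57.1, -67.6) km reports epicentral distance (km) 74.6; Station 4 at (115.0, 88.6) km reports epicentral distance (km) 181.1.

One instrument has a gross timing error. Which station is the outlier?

Solve using three stations at a time. Using Station 2, Station 3, Station 4 (subtract circle equations pairwise → linear system) gives (x, y) ≈ (-12.3, -40.2).
Distances from that point to each station vs reported:
  Station 1: calculated 79.6 vs reported 45.4 → residual 34.2 km
  Station 2: calculated 49.8 vs reported 49.8 → residual 0.0 km
  Station 3: calculated 74.6 vs reported 74.6 → residual 0.0 km
  Station 4: calculated 181.1 vs reported 181.1 → residual 0.0 km
Station 2, Station 3, Station 4 are mutually consistent (residuals ≈ 0); Station 1 is off by 34.2 km.

Station 1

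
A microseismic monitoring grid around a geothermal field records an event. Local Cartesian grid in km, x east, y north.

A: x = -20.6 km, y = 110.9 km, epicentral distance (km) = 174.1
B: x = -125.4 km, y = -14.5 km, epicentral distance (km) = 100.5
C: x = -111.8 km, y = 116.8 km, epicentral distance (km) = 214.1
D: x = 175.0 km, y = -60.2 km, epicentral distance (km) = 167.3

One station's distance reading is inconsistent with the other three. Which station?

B

Solve using three stations at a time. Using A, C, D (subtract circle equations pairwise → linear system) gives (x, y) ≈ (7.6, -61.0).
Distances from that point to each station vs reported:
  A: calculated 174.2 vs reported 174.1 → residual 0.1 km
  B: calculated 140.9 vs reported 100.5 → residual 40.4 km
  C: calculated 214.2 vs reported 214.1 → residual 0.1 km
  D: calculated 167.4 vs reported 167.3 → residual 0.1 km
A, C, D are mutually consistent (residuals ≈ 0); B is off by 40.4 km.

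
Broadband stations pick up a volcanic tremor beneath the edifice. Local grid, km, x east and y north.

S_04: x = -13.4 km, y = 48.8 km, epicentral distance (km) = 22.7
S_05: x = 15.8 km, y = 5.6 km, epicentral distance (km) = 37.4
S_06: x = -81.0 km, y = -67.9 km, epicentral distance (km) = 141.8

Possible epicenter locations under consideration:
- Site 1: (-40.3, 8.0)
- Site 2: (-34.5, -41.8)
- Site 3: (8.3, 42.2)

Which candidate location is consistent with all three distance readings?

For each candidate, compare |candidate − station| to the reported distance:
Site 1: residuals S_04 26.2, S_05 18.8, S_06 55.7 → max 55.7 km
Site 2: residuals S_04 70.3, S_05 31.7, S_06 88.5 → max 88.5 km
Site 3: residuals S_04 0.0, S_05 0.0, S_06 0.0 → max 0.0 km
Only Site 3 has all residuals ≈ 0.

Site 3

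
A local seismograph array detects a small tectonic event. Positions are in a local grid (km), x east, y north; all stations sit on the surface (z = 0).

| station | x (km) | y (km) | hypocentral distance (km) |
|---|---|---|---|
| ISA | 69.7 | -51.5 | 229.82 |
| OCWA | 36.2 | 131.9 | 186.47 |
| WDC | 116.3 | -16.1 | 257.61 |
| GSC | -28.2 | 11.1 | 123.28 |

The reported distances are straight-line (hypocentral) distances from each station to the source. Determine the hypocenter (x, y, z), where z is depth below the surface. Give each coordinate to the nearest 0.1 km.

(-121.7, 57.5, 65.6)

Each station gives a sphere (x−x_i)² + (y−y_i)² + z² = d_i² (stations at z=0).
Subtracting the ISA sphere from OCWA and WDC: z² cancels, leaving linear equations in x and y:
-67.0 x + 366.8 y = 29243.88
93.2 x + 70.8 y = -7271.12
Solving: x ≈ -121.695, y ≈ 57.498 km (keep extra digits for the depth step; rounded: -121.7, 57.5).
Then from the ISA sphere: z² = 229.82² − (x − 69.7)² − (y + 51.5)² with x = -121.695, y = 57.498, so z ≈ 65.610 ≈ 65.6 km.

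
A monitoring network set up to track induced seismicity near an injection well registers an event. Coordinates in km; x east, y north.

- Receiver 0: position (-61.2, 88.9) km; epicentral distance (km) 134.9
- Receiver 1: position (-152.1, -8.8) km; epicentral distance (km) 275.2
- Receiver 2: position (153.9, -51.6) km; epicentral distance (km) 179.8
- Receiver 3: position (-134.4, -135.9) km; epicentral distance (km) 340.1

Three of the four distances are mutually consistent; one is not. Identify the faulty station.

Solve using three stations at a time. Using Receiver 1, Receiver 2, Receiver 3 (subtract circle equations pairwise → linear system) gives (x, y) ≈ (92.5, 117.6).
Distances from that point to each station vs reported:
  Receiver 0: calculated 156.3 vs reported 134.9 → residual 21.4 km
  Receiver 1: calculated 275.3 vs reported 275.2 → residual 0.1 km
  Receiver 2: calculated 180.0 vs reported 179.8 → residual 0.2 km
  Receiver 3: calculated 340.2 vs reported 340.1 → residual 0.1 km
Receiver 1, Receiver 2, Receiver 3 are mutually consistent (residuals ≈ 0); Receiver 0 is off by 21.4 km.

Receiver 0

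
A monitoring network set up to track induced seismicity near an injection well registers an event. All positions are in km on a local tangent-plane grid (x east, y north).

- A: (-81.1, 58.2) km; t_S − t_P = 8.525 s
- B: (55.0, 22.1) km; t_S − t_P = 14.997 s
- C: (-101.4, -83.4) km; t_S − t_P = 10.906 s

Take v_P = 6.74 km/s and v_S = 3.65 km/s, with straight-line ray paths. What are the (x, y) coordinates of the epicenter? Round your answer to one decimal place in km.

Distance from S−P lag: d = Δt · v_P v_S / (v_P − v_S) = Δt · (6.74·3.65)/(6.74−3.65) ≈ 7.9615·Δt.
So d_A = 67.87, d_B = 119.40, d_C = 86.83 km.
Circle about each station: (x + 81.1)² + (y − 58.2)² = 67.87²; (x − 55.0)² + (y − 22.1)² = 119.40²; (x + 101.4)² + (y + 83.4)² = 86.83².
Subtracting pairs of circle equations eliminates x²+y² and gives linear equations (the radical axes):
272.2 x − 72.2 y = -16101.06
-40.6 x − 283.2 y = 4339.96
Solving the 2×2 system: x ≈ -60.9, y ≈ -6.6 km.
Check against A (with the unrounded x, y): √((x + 81.1)²+(y − 58.2)²) = 67.87 ≈ 67.87 km. ✓

-60.9 km east, -6.6 km north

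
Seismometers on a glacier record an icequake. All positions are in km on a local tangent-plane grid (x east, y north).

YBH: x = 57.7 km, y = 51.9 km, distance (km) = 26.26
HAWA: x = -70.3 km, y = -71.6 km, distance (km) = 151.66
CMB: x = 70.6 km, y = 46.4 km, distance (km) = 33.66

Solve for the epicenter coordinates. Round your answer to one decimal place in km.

Circle about each station: (x − 57.7)² + (y − 51.9)² = 26.26²; (x + 70.3)² + (y + 71.6)² = 151.66²; (x − 70.6)² + (y − 46.4)² = 33.66².
Subtracting pairs of circle equations eliminates x²+y² and gives linear equations (the radical axes):
-256.0 x − 247.0 y = -18265.42
25.8 x − 11.0 y = 671.01
Solving the 2×2 system: x ≈ 39.9, y ≈ 32.6 km.
Check against YBH (with the unrounded x, y): √((x − 57.7)²+(y − 51.9)²) = 26.26 ≈ 26.26 km. ✓

(39.9, 32.6)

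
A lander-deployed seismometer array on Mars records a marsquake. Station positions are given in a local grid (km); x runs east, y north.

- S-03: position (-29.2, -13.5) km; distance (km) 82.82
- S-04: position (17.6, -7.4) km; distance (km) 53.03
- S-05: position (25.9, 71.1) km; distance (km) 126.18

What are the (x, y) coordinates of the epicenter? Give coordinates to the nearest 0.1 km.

x ≈ 43.1 km, y ≈ -53.9 km

Circle about each station: (x + 29.2)² + (y + 13.5)² = 82.82²; (x − 17.6)² + (y + 7.4)² = 53.03²; (x − 25.9)² + (y − 71.1)² = 126.18².
Subtracting the S-03 equation from the S-04 and S-05 equations removes the quadratic terms:
93.6 x + 12.2 y = 3376.60
110.2 x + 169.2 y = -4371.11
Solving the 2×2 system: x ≈ 43.1, y ≈ -53.9 km.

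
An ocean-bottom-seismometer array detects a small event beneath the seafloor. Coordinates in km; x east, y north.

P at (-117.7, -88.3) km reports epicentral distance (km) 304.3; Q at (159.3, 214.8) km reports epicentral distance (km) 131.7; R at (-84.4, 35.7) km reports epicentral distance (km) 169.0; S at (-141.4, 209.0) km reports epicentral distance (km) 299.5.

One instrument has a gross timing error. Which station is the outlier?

Solve using three stations at a time. Using P, Q, S (subtract circle equations pairwise → linear system) gives (x, y) ≈ (131.7, 86.0).
Distances from that point to each station vs reported:
  P: calculated 304.3 vs reported 304.3 → residual 0.0 km
  Q: calculated 131.7 vs reported 131.7 → residual 0.0 km
  R: calculated 221.9 vs reported 169.0 → residual 52.9 km
  S: calculated 299.5 vs reported 299.5 → residual 0.0 km
P, Q, S are mutually consistent (residuals ≈ 0); R is off by 52.9 km.

R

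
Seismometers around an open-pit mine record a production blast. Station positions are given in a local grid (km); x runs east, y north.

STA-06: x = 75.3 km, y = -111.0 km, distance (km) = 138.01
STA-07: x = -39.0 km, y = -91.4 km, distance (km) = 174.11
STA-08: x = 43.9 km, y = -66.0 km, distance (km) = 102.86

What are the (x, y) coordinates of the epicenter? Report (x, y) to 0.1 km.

Circle about each station: (x − 75.3)² + (y + 111.0)² = 138.01²; (x + 39.0)² + (y + 91.4)² = 174.11²; (x − 43.9)² + (y + 66.0)² = 102.86².
Subtracting the STA-06 equation from the STA-07 and STA-08 equations removes the quadratic terms:
-228.6 x + 39.2 y = -19383.66
-62.8 x + 90.0 y = -3241.30
Solving the 2×2 system: x ≈ 89.3, y ≈ 26.3 km.
Check against STA-06 (with the unrounded x, y): √((x − 75.3)²+(y + 111.0)²) = 138.01 ≈ 138.01 km. ✓

x ≈ 89.3 km, y ≈ 26.3 km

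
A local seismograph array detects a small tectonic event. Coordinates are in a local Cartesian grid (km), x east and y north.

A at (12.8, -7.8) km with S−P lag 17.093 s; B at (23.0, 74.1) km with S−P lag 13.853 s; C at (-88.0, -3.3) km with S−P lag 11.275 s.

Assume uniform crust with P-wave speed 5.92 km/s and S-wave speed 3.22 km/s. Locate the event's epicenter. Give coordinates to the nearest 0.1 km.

(-74.8, 75.2)

Distance from S−P lag: d = Δt · v_P v_S / (v_P − v_S) = Δt · (5.92·3.22)/(5.92−3.22) ≈ 7.0601·Δt.
So d_A = 120.68, d_B = 97.80, d_C = 79.60 km.
Circle about each station: (x − 12.8)² + (y + 7.8)² = 120.68²; (x − 23.0)² + (y − 74.1)² = 97.80²; (x + 88.0)² + (y + 3.3)² = 79.60².
Subtracting pairs of circle equations eliminates x²+y² and gives linear equations (the radical axes):
20.4 x + 163.8 y = 10793.95
-201.6 x + 9.0 y = 15757.71
Solving the 2×2 system: x ≈ -74.8, y ≈ 75.2 km.
Check against A (with the unrounded x, y): √((x − 12.8)²+(y + 7.8)²) = 120.69 ≈ 120.68 km. ✓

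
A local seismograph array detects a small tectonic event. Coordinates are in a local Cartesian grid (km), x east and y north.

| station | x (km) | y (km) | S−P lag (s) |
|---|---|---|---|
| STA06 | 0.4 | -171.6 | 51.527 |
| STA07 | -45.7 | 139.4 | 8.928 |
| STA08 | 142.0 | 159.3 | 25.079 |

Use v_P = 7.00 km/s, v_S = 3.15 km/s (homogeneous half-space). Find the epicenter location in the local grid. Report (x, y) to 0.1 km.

x ≈ 2.9 km, y ≈ 123.5 km

Distance from S−P lag: d = Δt · v_P v_S / (v_P − v_S) = Δt · (7.00·3.15)/(7.00−3.15) ≈ 5.7273·Δt.
So d_STA06 = 295.11, d_STA07 = 51.13, d_STA08 = 143.63 km.
Circle about each station: (x − 0.4)² + (y + 171.6)² = 295.11²; (x + 45.7)² + (y − 139.4)² = 51.13²; (x − 142.0)² + (y − 159.3)² = 143.63².
Subtracting the STA06 equation from the STA07 and STA08 equations removes the quadratic terms:
-92.2 x + 622.0 y = 76549.77
283.2 x + 661.8 y = 82554.11
Solving the 2×2 system: x ≈ 2.9, y ≈ 123.5 km.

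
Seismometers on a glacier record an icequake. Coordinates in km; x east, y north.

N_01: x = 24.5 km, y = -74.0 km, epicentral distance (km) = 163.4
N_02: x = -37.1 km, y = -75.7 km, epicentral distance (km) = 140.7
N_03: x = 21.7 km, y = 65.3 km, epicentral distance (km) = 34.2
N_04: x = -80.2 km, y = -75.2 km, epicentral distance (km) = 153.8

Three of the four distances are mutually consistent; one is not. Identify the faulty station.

Solve using three stations at a time. Using N_02, N_03, N_04 (subtract circle equations pairwise → linear system) gives (x, y) ≈ (-12.3, 62.8).
Distances from that point to each station vs reported:
  N_01: calculated 141.6 vs reported 163.4 → residual 21.8 km
  N_02: calculated 140.7 vs reported 140.7 → residual 0.0 km
  N_03: calculated 34.1 vs reported 34.2 → residual 0.1 km
  N_04: calculated 153.8 vs reported 153.8 → residual 0.0 km
N_02, N_03, N_04 are mutually consistent (residuals ≈ 0); N_01 is off by 21.8 km.

N_01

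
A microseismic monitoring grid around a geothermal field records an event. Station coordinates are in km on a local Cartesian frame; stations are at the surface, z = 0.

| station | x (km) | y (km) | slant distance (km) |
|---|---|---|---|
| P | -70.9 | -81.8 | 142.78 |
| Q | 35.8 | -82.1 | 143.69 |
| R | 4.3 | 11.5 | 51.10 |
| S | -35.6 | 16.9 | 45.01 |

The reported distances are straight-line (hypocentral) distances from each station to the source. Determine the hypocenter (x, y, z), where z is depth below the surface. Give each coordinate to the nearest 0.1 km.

(-18.4, 48.1, 27.5)

Each station gives a sphere (x−x_i)² + (y−y_i)² + z² = d_i² (stations at z=0).
Subtracting the P sphere from Q and R: z² cancels, leaving linear equations in x and y:
213.4 x − 0.6 y = -3956.69
150.4 x + 186.6 y = 6207.61
Solving: x ≈ -18.406, y ≈ 48.102 km (keep extra digits for the depth step; rounded: -18.4, 48.1).
Then from the P sphere: z² = 142.78² − (x + 70.9)² − (y + 81.8)² with x = -18.406, y = 48.102, so z ≈ 27.495 ≈ 27.5 km.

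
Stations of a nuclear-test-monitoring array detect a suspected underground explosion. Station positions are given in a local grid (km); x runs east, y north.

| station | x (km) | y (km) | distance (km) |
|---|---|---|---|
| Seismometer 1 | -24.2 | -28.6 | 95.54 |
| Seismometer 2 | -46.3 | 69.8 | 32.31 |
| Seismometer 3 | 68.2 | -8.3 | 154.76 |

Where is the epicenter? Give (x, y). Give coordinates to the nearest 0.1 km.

x ≈ -73.9 km, y ≈ 53.0 km

Circle about each station: (x + 24.2)² + (y + 28.6)² = 95.54²; (x + 46.3)² + (y − 69.8)² = 32.31²; (x − 68.2)² + (y + 8.3)² = 154.76².
Subtracting the Seismometer 1 equation from the Seismometer 2 and Seismometer 3 equations removes the quadratic terms:
-44.2 x + 196.8 y = 13696.09
184.8 x + 40.6 y = -11506.24
Solving the 2×2 system: x ≈ -73.9, y ≈ 53.0 km.
Check against Seismometer 1 (with the unrounded x, y): √((x + 24.2)²+(y + 28.6)²) = 95.54 ≈ 95.54 km. ✓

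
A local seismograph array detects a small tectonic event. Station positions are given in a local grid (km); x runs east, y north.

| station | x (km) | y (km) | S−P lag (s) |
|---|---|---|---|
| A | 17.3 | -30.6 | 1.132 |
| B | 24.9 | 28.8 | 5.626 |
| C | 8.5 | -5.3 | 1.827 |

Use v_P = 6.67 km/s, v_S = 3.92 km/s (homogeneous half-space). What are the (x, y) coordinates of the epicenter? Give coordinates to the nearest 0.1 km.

10.1 km east, -22.6 km north

Distance from S−P lag: d = Δt · v_P v_S / (v_P − v_S) = Δt · (6.67·3.92)/(6.67−3.92) ≈ 9.5078·Δt.
So d_A = 10.76, d_B = 53.49, d_C = 17.37 km.
Circle about each station: (x − 17.3)² + (y + 30.6)² = 10.76²; (x − 24.9)² + (y − 28.8)² = 53.49²; (x − 8.5)² + (y + 5.3)² = 17.37².
Subtracting the A equation from the B and C equations removes the quadratic terms:
15.2 x + 118.8 y = -2531.60
-17.6 x + 50.6 y = -1321.25
Solving the 2×2 system: x ≈ 10.1, y ≈ -22.6 km.
Check against A (with the unrounded x, y): √((x − 17.3)²+(y + 30.6)²) = 10.77 ≈ 10.76 km. ✓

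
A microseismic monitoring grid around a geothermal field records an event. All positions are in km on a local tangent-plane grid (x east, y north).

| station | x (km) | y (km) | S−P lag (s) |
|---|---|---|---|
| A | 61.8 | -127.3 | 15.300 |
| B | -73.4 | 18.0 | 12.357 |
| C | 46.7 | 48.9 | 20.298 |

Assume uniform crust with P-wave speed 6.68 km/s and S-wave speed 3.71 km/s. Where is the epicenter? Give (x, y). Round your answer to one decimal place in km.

Distance from S−P lag: d = Δt · v_P v_S / (v_P − v_S) = Δt · (6.68·3.71)/(6.68−3.71) ≈ 8.3444·Δt.
So d_A = 127.67, d_B = 103.11, d_C = 169.37 km.
Circle about each station: (x − 61.8)² + (y + 127.3)² = 127.67²; (x + 73.4)² + (y − 18.0)² = 103.11²; (x − 46.7)² + (y − 48.9)² = 169.37².
Subtracting pairs of circle equations eliminates x²+y² and gives linear equations (the radical axes):
-270.4 x + 290.6 y = -8645.01
-30.2 x + 352.4 y = -27839.00
Solving the 2×2 system: x ≈ -58.3, y ≈ -84.0 km.
Check against A (with the unrounded x, y): √((x − 61.8)²+(y + 127.3)²) = 127.67 ≈ 127.67 km. ✓

(-58.3, -84.0)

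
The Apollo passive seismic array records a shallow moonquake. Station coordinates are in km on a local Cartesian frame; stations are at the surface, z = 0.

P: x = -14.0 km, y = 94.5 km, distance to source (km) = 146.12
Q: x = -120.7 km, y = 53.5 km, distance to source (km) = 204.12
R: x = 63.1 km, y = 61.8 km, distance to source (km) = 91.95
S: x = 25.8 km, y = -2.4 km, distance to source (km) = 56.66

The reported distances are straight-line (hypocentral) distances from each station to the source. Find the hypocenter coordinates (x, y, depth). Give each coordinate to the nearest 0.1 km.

(65.2, -23.2, 35.0)

Each station gives a sphere (x−x_i)² + (y−y_i)² + z² = d_i² (stations at z=0).
Subtracting the P sphere from Q and R: z² cancels, leaving linear equations in x and y:
-213.4 x − 82.0 y = -12009.43
154.2 x − 65.4 y = 11570.85
Solving: x ≈ 65.195, y ≈ -23.209 km (keep extra digits for the depth step; rounded: 65.2, -23.2).
Then from the P sphere: z² = 146.12² − (x + 14.0)² − (y − 94.5)² with x = 65.195, y = -23.209, so z ≈ 34.983 ≈ 35.0 km.
Check against S (with the unrounded solution): distance 56.65 ≈ 56.66 km. ✓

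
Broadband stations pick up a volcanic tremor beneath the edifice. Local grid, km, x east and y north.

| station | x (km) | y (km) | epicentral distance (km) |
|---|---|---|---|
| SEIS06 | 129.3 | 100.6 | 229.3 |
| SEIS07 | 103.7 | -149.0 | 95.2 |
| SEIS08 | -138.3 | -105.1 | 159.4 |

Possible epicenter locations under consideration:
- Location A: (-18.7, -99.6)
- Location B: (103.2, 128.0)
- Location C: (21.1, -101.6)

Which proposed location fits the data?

For each candidate, compare |candidate − station| to the reported distance:
Location A: residuals SEIS06 19.7, SEIS07 36.8, SEIS08 39.7 → max 39.7 km
Location B: residuals SEIS06 191.5, SEIS07 181.8, SEIS08 176.2 → max 191.5 km
Location C: residuals SEIS06 0.0, SEIS07 0.0, SEIS08 0.0 → max 0.0 km
Only Location C has all residuals ≈ 0.

Location C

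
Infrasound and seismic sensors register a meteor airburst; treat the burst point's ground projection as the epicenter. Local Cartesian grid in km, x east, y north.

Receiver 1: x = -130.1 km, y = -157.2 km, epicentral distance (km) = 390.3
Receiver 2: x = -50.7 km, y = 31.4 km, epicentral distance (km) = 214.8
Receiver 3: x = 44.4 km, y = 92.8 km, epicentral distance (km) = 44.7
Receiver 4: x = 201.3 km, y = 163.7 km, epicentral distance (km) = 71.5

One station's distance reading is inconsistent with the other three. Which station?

Solve using three stations at a time. Using Receiver 1, Receiver 2, Receiver 4 (subtract circle equations pairwise → linear system) gives (x, y) ≈ (145.2, 119.4).
Distances from that point to each station vs reported:
  Receiver 1: calculated 390.3 vs reported 390.3 → residual 0.0 km
  Receiver 2: calculated 214.8 vs reported 214.8 → residual 0.0 km
  Receiver 3: calculated 104.3 vs reported 44.7 → residual 59.6 km
  Receiver 4: calculated 71.4 vs reported 71.5 → residual 0.1 km
Receiver 1, Receiver 2, Receiver 4 are mutually consistent (residuals ≈ 0); Receiver 3 is off by 59.6 km.

Receiver 3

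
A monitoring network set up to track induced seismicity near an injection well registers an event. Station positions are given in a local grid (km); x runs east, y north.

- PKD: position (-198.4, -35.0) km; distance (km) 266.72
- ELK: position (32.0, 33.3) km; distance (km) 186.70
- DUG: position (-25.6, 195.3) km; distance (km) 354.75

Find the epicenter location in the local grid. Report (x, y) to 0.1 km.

40.7 km east, -153.2 km north

Circle about each station: (x + 198.4)² + (y + 35.0)² = 266.72²; (x − 32.0)² + (y − 33.3)² = 186.70²; (x + 25.6)² + (y − 195.3)² = 354.75².
Subtracting the PKD equation from the ELK and DUG equations removes the quadratic terms:
460.8 x + 136.6 y = -2172.00
345.6 x + 460.6 y = -56498.11
Solving the 2×2 system: x ≈ 40.7, y ≈ -153.2 km.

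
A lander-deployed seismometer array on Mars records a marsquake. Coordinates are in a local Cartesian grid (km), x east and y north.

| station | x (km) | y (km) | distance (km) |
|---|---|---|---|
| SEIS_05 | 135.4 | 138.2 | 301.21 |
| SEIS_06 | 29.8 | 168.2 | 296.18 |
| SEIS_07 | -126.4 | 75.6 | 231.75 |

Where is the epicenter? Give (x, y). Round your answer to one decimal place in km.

(-10.7, -125.2)

Circle about each station: (x − 135.4)² + (y − 138.2)² = 301.21²; (x − 29.8)² + (y − 168.2)² = 296.18²; (x + 126.4)² + (y − 75.6)² = 231.75².
Subtracting pairs of circle equations eliminates x²+y² and gives linear equations (the radical axes):
-211.2 x + 60.0 y = -5248.25
-523.6 x − 125.2 y = 21279.32
Solving the 2×2 system: x ≈ -10.7, y ≈ -125.2 km.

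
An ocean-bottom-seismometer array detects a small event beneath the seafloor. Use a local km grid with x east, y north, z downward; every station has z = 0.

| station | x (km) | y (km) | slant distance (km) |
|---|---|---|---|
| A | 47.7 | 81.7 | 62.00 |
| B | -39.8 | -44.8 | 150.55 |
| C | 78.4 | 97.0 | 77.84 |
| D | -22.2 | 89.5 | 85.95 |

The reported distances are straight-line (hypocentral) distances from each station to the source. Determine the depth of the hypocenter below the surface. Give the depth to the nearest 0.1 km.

Each station gives a sphere (x−x_i)² + (y−y_i)² + z² = d_i² (stations at z=0).
Subtracting the A sphere from B and C: z² cancels, leaving linear equations in x and y:
-175.0 x − 253.0 y = -24180.40
61.4 x + 30.6 y = 4390.31
Solving: x ≈ 36.430, y ≈ 70.376 km (keep extra digits for the depth step; rounded: 36.4, 70.4).
Then from the A sphere: z² = 62.00² − (x − 47.7)² − (y − 81.7)² with x = 36.430, y = 70.376, so z ≈ 59.906 ≈ 59.9 km.

59.9 km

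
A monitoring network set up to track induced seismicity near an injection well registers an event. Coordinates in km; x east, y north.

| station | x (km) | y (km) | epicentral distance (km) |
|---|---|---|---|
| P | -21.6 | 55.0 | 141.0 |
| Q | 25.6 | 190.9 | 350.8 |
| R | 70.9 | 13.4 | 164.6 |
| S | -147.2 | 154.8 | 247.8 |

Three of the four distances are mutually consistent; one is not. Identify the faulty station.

Q

Solve using three stations at a time. Using P, R, S (subtract circle equations pairwise → linear system) gives (x, y) ≈ (-65.3, -79.1).
Distances from that point to each station vs reported:
  P: calculated 141.0 vs reported 141.0 → residual 0.0 km
  Q: calculated 284.8 vs reported 350.8 → residual 66.0 km
  R: calculated 164.6 vs reported 164.6 → residual 0.0 km
  S: calculated 247.8 vs reported 247.8 → residual 0.0 km
P, R, S are mutually consistent (residuals ≈ 0); Q is off by 66.0 km.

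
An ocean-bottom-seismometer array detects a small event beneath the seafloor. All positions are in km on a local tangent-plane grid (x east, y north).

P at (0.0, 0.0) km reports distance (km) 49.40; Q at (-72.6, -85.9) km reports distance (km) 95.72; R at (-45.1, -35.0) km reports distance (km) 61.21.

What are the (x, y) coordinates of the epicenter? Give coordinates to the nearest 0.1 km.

Circle about each station: x² + y² = 49.40²; (x + 72.6)² + (y + 85.9)² = 95.72²; (x + 45.1)² + (y + 35.0)² = 61.21².
Subtracting pairs of circle equations eliminates x²+y² and gives linear equations (the radical axes):
-145.2 x − 171.8 y = 5927.61
-90.2 x − 70.0 y = 1952.71
Solving the 2×2 system: x ≈ 14.9, y ≈ -47.1 km.

(14.9, -47.1)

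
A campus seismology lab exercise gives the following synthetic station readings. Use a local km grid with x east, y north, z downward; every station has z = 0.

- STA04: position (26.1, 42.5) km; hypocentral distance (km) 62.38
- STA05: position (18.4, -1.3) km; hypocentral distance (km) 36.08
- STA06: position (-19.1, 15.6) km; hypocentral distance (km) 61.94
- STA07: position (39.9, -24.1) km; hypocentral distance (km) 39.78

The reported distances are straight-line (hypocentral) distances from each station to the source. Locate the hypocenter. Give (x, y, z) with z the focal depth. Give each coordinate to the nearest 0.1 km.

Each station gives a sphere (x−x_i)² + (y−y_i)² + z² = d_i² (stations at z=0).
Subtracting the STA04 sphere from STA05 and STA06: z² cancels, leaving linear equations in x and y:
-15.4 x − 87.6 y = 442.29
-90.4 x − 53.8 y = -1824.59
Solving: x ≈ 25.898, y ≈ -9.602 km (keep extra digits for the depth step; rounded: 25.9, -9.6).
Then from the STA04 sphere: z² = 62.38² − (x − 26.1)² − (y − 42.5)² with x = 25.898, y = -9.602, so z ≈ 34.302 ≈ 34.3 km.

x ≈ 25.9 km, y ≈ -9.6 km, depth ≈ 34.3 km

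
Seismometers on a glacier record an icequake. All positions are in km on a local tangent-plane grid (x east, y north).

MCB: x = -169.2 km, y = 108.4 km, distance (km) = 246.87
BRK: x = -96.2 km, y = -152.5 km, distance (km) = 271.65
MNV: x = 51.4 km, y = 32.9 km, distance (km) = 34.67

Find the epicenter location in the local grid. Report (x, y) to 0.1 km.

Circle about each station: (x + 169.2)² + (y − 108.4)² = 246.87²; (x + 96.2)² + (y + 152.5)² = 271.65²; (x − 51.4)² + (y − 32.9)² = 34.67².
Subtracting pairs of circle equations eliminates x²+y² and gives linear equations (the radical axes):
146.0 x − 521.8 y = -20717.44
441.2 x − 151.0 y = 23087.96
Solving the 2×2 system: x ≈ 72.9, y ≈ 60.1 km.

x ≈ 72.9 km, y ≈ 60.1 km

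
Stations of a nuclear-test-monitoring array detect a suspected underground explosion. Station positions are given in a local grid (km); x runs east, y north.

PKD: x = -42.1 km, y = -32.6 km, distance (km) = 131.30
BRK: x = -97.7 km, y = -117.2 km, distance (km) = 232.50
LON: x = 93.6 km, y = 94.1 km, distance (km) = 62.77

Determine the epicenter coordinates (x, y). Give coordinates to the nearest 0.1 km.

Circle about each station: (x + 42.1)² + (y + 32.6)² = 131.30²; (x + 97.7)² + (y + 117.2)² = 232.50²; (x − 93.6)² + (y − 94.1)² = 62.77².
Subtracting the PKD equation from the BRK and LON equations removes the quadratic terms:
-111.2 x − 169.2 y = -16370.60
271.4 x + 253.4 y = 28080.22
Solving the 2×2 system: x ≈ 34.0, y ≈ 74.4 km.

(34.0, 74.4)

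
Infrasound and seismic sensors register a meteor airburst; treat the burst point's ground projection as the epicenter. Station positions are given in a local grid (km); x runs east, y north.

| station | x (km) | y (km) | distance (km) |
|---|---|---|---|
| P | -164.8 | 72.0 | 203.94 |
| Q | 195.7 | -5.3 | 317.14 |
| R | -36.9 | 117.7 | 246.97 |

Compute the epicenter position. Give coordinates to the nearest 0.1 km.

-99.5 km east, -121.2 km north

Circle about each station: (x + 164.8)² + (y − 72.0)² = 203.94²; (x − 195.7)² + (y + 5.3)² = 317.14²; (x + 36.9)² + (y − 117.7)² = 246.97².
Subtracting pairs of circle equations eliminates x²+y² and gives linear equations (the radical axes):
721.0 x − 154.6 y = -53002.72
255.8 x + 91.4 y = -36530.80
Solving the 2×2 system: x ≈ -99.5, y ≈ -121.2 km.
Check against P (with the unrounded x, y): √((x + 164.8)²+(y − 72.0)²) = 203.94 ≈ 203.94 km. ✓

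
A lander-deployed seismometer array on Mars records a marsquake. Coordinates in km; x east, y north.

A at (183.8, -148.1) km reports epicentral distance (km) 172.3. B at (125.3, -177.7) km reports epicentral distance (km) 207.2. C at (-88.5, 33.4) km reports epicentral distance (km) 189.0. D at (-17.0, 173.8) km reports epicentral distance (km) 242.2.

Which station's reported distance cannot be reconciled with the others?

C

Solve using three stations at a time. Using A, B, D (subtract circle equations pairwise → linear system) gives (x, y) ≈ (173.2, 23.9).
Distances from that point to each station vs reported:
  A: calculated 172.3 vs reported 172.3 → residual 0.0 km
  B: calculated 207.2 vs reported 207.2 → residual 0.0 km
  C: calculated 261.9 vs reported 189.0 → residual 72.9 km
  D: calculated 242.2 vs reported 242.2 → residual 0.0 km
A, B, D are mutually consistent (residuals ≈ 0); C is off by 72.9 km.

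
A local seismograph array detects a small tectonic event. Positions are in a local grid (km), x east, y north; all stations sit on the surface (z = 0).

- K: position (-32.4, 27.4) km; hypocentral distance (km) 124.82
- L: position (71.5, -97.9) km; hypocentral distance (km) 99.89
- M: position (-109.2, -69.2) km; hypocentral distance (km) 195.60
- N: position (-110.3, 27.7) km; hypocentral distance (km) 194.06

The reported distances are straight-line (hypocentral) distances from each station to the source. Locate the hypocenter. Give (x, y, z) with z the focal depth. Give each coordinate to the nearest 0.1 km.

x ≈ 70.2 km, y ≈ -15.6 km, depth ≈ 56.6 km

Each station gives a sphere (x−x_i)² + (y−y_i)² + z² = d_i² (stations at z=0).
Subtracting the K sphere from L and M: z² cancels, leaving linear equations in x and y:
207.8 x − 250.6 y = 18498.16
-153.6 x − 193.2 y = -7766.57
Solving: x ≈ 70.196, y ≈ -15.608 km (keep extra digits for the depth step; rounded: 70.2, -15.6).
Then from the K sphere: z² = 124.82² − (x + 32.4)² − (y − 27.4)² with x = 70.196, y = -15.608, so z ≈ 56.607 ≈ 56.6 km.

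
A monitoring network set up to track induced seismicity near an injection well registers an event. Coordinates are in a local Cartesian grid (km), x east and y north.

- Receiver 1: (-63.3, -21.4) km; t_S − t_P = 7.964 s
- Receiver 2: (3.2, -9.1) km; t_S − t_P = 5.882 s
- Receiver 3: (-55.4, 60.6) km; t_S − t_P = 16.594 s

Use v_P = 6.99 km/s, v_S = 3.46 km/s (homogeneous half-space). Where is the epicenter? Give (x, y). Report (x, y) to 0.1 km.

Distance from S−P lag: d = Δt · v_P v_S / (v_P − v_S) = Δt · (6.99·3.46)/(6.99−3.46) ≈ 6.8514·Δt.
So d_Receiver 1 = 54.56, d_Receiver 2 = 40.30, d_Receiver 3 = 113.69 km.
Circle about each station: (x + 63.3)² + (y + 21.4)² = 54.56²; (x − 3.2)² + (y + 9.1)² = 40.30²; (x + 55.4)² + (y − 60.6)² = 113.69².
Subtracting the Receiver 1 equation from the Receiver 2 and Receiver 3 equations removes the quadratic terms:
133.0 x + 24.6 y = -3019.10
15.8 x + 164.0 y = -7671.95
Solving the 2×2 system: x ≈ -14.3, y ≈ -45.4 km.
Check against Receiver 1 (with the unrounded x, y): √((x + 63.3)²+(y + 21.4)²) = 54.56 ≈ 54.56 km. ✓

-14.3 km east, -45.4 km north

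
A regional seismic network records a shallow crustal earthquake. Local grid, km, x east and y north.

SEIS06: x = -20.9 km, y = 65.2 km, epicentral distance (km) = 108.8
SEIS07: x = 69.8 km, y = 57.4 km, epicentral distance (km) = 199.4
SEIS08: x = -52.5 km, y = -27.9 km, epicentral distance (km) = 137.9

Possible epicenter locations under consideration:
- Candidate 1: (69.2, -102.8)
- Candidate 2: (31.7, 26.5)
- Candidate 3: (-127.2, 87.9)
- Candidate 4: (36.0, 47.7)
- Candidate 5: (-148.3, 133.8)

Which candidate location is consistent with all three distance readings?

For each candidate, compare |candidate − station| to the reported distance:
Candidate 1: residuals SEIS06 81.8, SEIS07 39.2, SEIS08 5.0 → max 81.8 km
Candidate 2: residuals SEIS06 43.5, SEIS07 150.3, SEIS08 37.7 → max 150.3 km
Candidate 3: residuals SEIS06 0.1, SEIS07 0.1, SEIS08 0.1 → max 0.1 km
Candidate 4: residuals SEIS06 49.3, SEIS07 164.2, SEIS08 21.5 → max 164.2 km
Candidate 5: residuals SEIS06 35.9, SEIS07 31.7, SEIS08 50.0 → max 50.0 km
Only Candidate 3 has all residuals ≈ 0.

Candidate 3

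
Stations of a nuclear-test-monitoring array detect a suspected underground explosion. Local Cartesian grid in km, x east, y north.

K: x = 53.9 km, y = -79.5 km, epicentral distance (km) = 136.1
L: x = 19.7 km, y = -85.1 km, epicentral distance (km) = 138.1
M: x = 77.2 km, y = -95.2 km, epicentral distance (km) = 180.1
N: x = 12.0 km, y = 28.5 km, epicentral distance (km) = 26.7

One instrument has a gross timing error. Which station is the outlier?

M

Solve using three stations at a time. Using K, L, N (subtract circle equations pairwise → linear system) gives (x, y) ≈ (22.7, 53.0).
Distances from that point to each station vs reported:
  K: calculated 136.1 vs reported 136.1 → residual 0.0 km
  L: calculated 138.1 vs reported 138.1 → residual 0.0 km
  M: calculated 157.9 vs reported 180.1 → residual 22.2 km
  N: calculated 26.7 vs reported 26.7 → residual 0.0 km
K, L, N are mutually consistent (residuals ≈ 0); M is off by 22.2 km.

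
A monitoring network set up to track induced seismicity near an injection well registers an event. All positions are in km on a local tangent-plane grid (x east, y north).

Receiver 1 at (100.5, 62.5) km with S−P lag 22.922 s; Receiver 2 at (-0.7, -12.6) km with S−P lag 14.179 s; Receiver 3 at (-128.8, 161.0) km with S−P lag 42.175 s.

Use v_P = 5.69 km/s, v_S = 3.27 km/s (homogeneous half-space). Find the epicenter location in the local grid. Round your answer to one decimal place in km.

Distance from S−P lag: d = Δt · v_P v_S / (v_P − v_S) = Δt · (5.69·3.27)/(5.69−3.27) ≈ 7.6886·Δt.
So d_Receiver 1 = 176.24, d_Receiver 2 = 109.02, d_Receiver 3 = 324.26 km.
Circle about each station: (x − 100.5)² + (y − 62.5)² = 176.24²; (x + 0.7)² + (y + 12.6)² = 109.02²; (x + 128.8)² + (y − 161.0)² = 324.26².
Subtracting pairs of circle equations eliminates x²+y² and gives linear equations (the radical axes):
-202.4 x − 150.2 y = 5327.93
-458.6 x + 197.0 y = -45580.07
Solving the 2×2 system: x ≈ 53.3, y ≈ -107.3 km.
Check against Receiver 1 (with the unrounded x, y): √((x − 100.5)²+(y − 62.5)²) = 176.23 ≈ 176.24 km. ✓

x ≈ 53.3 km, y ≈ -107.3 km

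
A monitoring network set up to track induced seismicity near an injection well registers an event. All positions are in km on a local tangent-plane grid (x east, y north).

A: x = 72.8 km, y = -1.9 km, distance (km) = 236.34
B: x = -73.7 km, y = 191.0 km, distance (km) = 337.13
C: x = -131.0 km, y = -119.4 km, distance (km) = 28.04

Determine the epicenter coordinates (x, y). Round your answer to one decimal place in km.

Circle about each station: (x − 72.8)² + (y + 1.9)² = 236.34²; (x + 73.7)² + (y − 191.0)² = 337.13²; (x + 131.0)² + (y + 119.4)² = 28.04².
Subtracting pairs of circle equations eliminates x²+y² and gives linear equations (the radical axes):
-293.0 x + 385.8 y = -21190.80
-407.6 x − 235.0 y = 81184.26
Solving the 2×2 system: x ≈ -116.5, y ≈ -143.4 km.
Check against A (with the unrounded x, y): √((x − 72.8)²+(y + 1.9)²) = 236.34 ≈ 236.34 km. ✓

(-116.5, -143.4)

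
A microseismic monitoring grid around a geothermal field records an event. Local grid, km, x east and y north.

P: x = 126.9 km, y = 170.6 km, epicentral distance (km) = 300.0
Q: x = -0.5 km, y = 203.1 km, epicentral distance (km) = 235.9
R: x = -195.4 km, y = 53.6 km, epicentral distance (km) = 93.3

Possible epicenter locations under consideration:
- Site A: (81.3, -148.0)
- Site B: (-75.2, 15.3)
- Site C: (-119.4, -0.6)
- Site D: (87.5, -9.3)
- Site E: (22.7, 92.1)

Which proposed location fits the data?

Site C

For each candidate, compare |candidate − station| to the reported distance:
Site A: residuals P 21.8, Q 124.6, R 249.1 → max 249.1 km
Site B: residuals P 45.1, Q 33.8, R 32.9 → max 45.1 km
Site C: residuals P 0.0, Q 0.0, R 0.0 → max 0.0 km
Site D: residuals P 115.8, Q 6.0, R 196.5 → max 196.5 km
Site E: residuals P 169.5, Q 122.5, R 128.2 → max 169.5 km
Only Site C has all residuals ≈ 0.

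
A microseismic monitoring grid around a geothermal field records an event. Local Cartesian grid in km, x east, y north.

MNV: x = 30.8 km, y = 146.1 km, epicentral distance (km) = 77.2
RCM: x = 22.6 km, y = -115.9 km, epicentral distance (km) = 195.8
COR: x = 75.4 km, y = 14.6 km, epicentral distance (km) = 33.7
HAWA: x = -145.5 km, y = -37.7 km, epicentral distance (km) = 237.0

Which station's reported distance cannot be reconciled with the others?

Solve using three stations at a time. Using MNV, RCM, HAWA (subtract circle equations pairwise → linear system) gives (x, y) ≈ (62.6, 75.8).
Distances from that point to each station vs reported:
  MNV: calculated 77.2 vs reported 77.2 → residual 0.0 km
  RCM: calculated 195.8 vs reported 195.8 → residual 0.0 km
  COR: calculated 62.5 vs reported 33.7 → residual 28.8 km
  HAWA: calculated 237.0 vs reported 237.0 → residual 0.0 km
MNV, RCM, HAWA are mutually consistent (residuals ≈ 0); COR is off by 28.8 km.

COR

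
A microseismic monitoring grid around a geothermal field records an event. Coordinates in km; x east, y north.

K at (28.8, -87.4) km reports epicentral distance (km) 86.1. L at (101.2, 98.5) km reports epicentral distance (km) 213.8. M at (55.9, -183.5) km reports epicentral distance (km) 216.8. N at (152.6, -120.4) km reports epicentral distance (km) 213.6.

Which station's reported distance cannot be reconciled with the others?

M

Solve using three stations at a time. Using K, L, N (subtract circle equations pairwise → linear system) gives (x, y) ≈ (-50.0, -52.7).
Distances from that point to each station vs reported:
  K: calculated 86.1 vs reported 86.1 → residual 0.0 km
  L: calculated 213.8 vs reported 213.8 → residual 0.0 km
  M: calculated 168.3 vs reported 216.8 → residual 48.5 km
  N: calculated 213.6 vs reported 213.6 → residual 0.0 km
K, L, N are mutually consistent (residuals ≈ 0); M is off by 48.5 km.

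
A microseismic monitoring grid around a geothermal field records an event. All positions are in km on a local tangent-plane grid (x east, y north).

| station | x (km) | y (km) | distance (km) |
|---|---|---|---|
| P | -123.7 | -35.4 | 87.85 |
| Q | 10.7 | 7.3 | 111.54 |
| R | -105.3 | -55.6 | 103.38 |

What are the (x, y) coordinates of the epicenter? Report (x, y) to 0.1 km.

x ≈ -93.5 km, y ≈ 47.1 km

Circle about each station: (x + 123.7)² + (y + 35.4)² = 87.85²; (x − 10.7)² + (y − 7.3)² = 111.54²; (x + 105.3)² + (y + 55.6)² = 103.38².
Subtracting pairs of circle equations eliminates x²+y² and gives linear equations (the radical axes):
268.8 x + 85.4 y = -21110.62
36.8 x − 40.4 y = -5345.20
Solving the 2×2 system: x ≈ -93.5, y ≈ 47.1 km.
Check against P (with the unrounded x, y): √((x + 123.7)²+(y + 35.4)²) = 87.88 ≈ 87.85 km. ✓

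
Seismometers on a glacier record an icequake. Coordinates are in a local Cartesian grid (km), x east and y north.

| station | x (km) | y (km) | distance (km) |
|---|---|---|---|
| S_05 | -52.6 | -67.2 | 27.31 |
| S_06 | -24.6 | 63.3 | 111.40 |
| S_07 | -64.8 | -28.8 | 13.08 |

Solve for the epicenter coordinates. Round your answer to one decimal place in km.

Circle about each station: (x + 52.6)² + (y + 67.2)² = 27.31²; (x + 24.6)² + (y − 63.3)² = 111.40²; (x + 64.8)² + (y + 28.8)² = 13.08².
Subtracting pairs of circle equations eliminates x²+y² and gives linear equations (the radical axes):
56.0 x + 261.0 y = -14334.67
-24.4 x + 76.8 y = -1679.37
Solving the 2×2 system: x ≈ -62.1, y ≈ -41.6 km.

-62.1 km east, -41.6 km north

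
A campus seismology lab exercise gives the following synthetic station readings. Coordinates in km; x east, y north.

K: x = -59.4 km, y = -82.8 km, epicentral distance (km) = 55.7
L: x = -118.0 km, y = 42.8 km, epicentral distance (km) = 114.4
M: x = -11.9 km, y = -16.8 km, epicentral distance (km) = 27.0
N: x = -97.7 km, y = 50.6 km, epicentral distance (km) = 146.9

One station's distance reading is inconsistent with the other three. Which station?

N

Solve using three stations at a time. Using K, L, M (subtract circle equations pairwise → linear system) gives (x, y) ≈ (-33.0, -33.7).
Distances from that point to each station vs reported:
  K: calculated 55.7 vs reported 55.7 → residual 0.0 km
  L: calculated 114.4 vs reported 114.4 → residual 0.0 km
  M: calculated 27.0 vs reported 27.0 → residual 0.0 km
  N: calculated 106.3 vs reported 146.9 → residual 40.6 km
K, L, M are mutually consistent (residuals ≈ 0); N is off by 40.6 km.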